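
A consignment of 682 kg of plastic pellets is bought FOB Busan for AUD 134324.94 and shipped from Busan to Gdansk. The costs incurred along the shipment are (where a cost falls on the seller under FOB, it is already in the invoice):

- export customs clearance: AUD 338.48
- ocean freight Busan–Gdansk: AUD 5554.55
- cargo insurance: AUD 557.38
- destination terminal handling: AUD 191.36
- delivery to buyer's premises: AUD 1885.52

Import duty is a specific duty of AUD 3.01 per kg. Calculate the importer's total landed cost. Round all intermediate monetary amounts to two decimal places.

FOB: the seller bears costs until goods are on board at the origin port; the buyer bears freight, insurance and all costs thereafter.
Already in the invoice (seller's account under FOB): export clearance — exclude.
CIF value = FOB price + freight + insurance = 134324.94 + 5554.55 + 557.38 = 140436.87
Import duty = 682 × 3.01 = 2052.82
Buyer bears: freight 5554.55 + insurance 557.38 + destination terminal 191.36 + delivery 1885.52 + duty 2052.82 = 10241.63
Landed cost = invoice 134324.94 + 10241.63 = 144566.57

Total landed cost: AUD 144566.57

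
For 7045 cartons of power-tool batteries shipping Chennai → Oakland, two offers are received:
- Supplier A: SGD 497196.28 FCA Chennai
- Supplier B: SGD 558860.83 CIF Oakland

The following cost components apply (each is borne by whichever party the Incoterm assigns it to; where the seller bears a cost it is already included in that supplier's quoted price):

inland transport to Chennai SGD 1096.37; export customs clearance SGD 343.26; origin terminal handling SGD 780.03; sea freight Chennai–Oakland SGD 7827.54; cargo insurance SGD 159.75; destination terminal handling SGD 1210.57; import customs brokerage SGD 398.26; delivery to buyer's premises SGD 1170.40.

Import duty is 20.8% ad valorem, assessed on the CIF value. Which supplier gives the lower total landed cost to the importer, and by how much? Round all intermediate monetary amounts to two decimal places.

Supplier A is cheaper by SGD 63899.85

Supplier A (FCA):
CIF value = FCA price + origin terminal + freight + insurance = 497196.28 + 780.03 + 7827.54 + 159.75 = 505963.60
Import duty = 505963.60 × 20.8% = 105240.43
Buyer bears (A): 780.03 + 7827.54 + 159.75 + 1210.57 + 398.26 + 1170.40 = 11546.55
Landed cost (A) = invoice 497196.28 + 11546.55 + duty 105240.43 = 613983.26
Supplier B (CIF):
The CIF price already equals the CIF value: 558860.83
Import duty = 558860.83 × 20.8% = 116243.05
Buyer bears (B): 1210.57 + 398.26 + 1170.40 = 2779.23
Landed cost (B) = invoice 558860.83 + 2779.23 + duty 116243.05 = 677883.11
Difference = |613983.26 − 677883.11| = 63899.85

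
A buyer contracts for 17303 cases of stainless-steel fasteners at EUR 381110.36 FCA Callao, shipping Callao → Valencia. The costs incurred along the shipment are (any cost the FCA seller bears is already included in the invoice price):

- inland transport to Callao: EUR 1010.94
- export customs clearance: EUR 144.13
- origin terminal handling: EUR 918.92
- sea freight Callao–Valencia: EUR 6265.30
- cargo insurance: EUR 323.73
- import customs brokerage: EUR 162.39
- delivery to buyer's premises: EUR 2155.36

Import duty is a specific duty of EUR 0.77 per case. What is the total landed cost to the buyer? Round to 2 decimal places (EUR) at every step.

Total landed cost: EUR 404259.37

FCA: the seller delivers export-cleared goods to the carrier; the buyer bears costs from that point.
Already in the invoice (seller's account under FCA): inland to port, export clearance — exclude.
CIF value = FCA price + origin terminal + freight + insurance = 381110.36 + 918.92 + 6265.30 + 323.73 = 388618.31
Import duty = 17303 × 0.77 = 13323.31
Buyer bears: origin terminal 918.92 + freight 6265.30 + insurance 323.73 + brokerage 162.39 + delivery 2155.36 + duty 13323.31 = 23149.01
Landed cost = invoice 381110.36 + 23149.01 = 404259.37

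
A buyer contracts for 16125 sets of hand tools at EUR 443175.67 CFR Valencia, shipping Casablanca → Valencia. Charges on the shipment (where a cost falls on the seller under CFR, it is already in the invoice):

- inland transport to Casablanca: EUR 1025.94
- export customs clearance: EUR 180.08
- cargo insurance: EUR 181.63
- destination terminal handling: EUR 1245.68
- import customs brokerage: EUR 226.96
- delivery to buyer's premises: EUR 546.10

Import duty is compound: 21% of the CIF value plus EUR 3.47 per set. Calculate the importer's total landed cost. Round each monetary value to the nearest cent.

CFR: the seller pays costs through ocean freight to the destination port, but not insurance.
Already in the invoice (seller's account under CFR): inland to port, export clearance — exclude.
CIF value = CFR price + insurance = 443175.67 + 181.63 = 443357.30
Ad valorem component: 443357.30 × 21% = 93105.03
Specific component: 16125 × 3.47 = 55953.75
Import duty = 93105.03 + 55953.75 = 149058.78
Buyer bears: insurance 181.63 + destination terminal 1245.68 + brokerage 226.96 + delivery 546.10 + duty 149058.78 = 151259.15
Landed cost = invoice 443175.67 + 151259.15 = 594434.82

Total landed cost: EUR 594434.82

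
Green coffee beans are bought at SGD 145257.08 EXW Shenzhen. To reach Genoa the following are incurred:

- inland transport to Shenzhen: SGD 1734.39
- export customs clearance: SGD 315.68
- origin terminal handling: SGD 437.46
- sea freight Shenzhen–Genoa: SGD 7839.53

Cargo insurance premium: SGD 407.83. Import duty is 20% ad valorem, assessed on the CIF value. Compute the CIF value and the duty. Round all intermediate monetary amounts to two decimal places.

CIF value: SGD 155991.97; import duty: SGD 31198.39

CIF = EXW price + pre-shipment costs + freight + insurance
CIF = 145257.08 + 1734.39 + 315.68 + 437.46 + 7839.53 + 407.83 = 155991.97
Import duty = 155991.97 × 20% = 31198.39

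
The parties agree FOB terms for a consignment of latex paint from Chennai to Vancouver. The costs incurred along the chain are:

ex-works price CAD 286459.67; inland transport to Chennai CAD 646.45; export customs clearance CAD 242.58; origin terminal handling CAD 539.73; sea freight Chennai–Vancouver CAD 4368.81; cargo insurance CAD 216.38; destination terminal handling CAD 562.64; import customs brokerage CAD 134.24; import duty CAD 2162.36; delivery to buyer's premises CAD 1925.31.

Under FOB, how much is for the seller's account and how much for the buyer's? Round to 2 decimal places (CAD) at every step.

FOB: the seller bears costs until goods are on board at the origin port; the buyer bears freight, insurance and all costs thereafter.
Seller's account: goods 286459.67 + inland to port 646.45 + export clearance 242.58 + origin terminal 539.73 = 287888.43
Buyer's account: freight 4368.81 + insurance 216.38 + destination terminal 562.64 + brokerage 134.24 + duty 2162.36 + delivery 1925.31 = 9369.74

Seller: CAD 287888.43; buyer: CAD 9369.74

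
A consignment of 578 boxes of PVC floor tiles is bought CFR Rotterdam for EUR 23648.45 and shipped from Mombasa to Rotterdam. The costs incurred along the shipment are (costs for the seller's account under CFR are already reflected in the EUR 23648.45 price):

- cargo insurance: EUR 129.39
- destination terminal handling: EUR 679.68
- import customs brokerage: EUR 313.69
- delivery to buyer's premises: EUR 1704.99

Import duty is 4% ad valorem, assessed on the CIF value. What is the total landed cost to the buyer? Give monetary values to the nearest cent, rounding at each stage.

CFR: the seller pays costs through ocean freight to the destination port, but not insurance.
CIF value = CFR price + insurance = 23648.45 + 129.39 = 23777.84
Import duty = 23777.84 × 4% = 951.11
Buyer bears: insurance 129.39 + destination terminal 679.68 + brokerage 313.69 + delivery 1704.99 + duty 951.11 = 3778.86
Landed cost = invoice 23648.45 + 3778.86 = 27427.31

Total landed cost: EUR 27427.31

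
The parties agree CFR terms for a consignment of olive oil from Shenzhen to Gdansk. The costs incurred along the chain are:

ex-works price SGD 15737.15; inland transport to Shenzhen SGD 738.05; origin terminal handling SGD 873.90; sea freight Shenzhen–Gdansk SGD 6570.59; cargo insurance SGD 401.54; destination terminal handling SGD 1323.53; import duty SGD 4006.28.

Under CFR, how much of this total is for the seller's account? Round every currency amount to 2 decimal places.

Seller's account: SGD 23919.69

CFR: the seller pays costs through ocean freight to the destination port, but not insurance.
Seller's account: goods 15737.15 + inland to port 738.05 + origin terminal 873.90 + freight 6570.59 = 23919.69
Buyer's account: insurance 401.54 + destination terminal 1323.53 + duty 4006.28 = 5731.35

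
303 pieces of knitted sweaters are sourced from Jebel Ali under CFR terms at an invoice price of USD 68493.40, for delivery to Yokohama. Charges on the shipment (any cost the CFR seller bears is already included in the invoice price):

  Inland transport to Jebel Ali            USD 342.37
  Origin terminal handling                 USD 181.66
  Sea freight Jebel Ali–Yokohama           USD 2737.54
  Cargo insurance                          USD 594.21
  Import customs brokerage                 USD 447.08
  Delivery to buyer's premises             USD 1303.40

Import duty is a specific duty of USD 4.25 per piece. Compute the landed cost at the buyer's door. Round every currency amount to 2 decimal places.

Total landed cost: USD 72125.84

CFR: the seller pays costs through ocean freight to the destination port, but not insurance.
Already in the invoice (seller's account under CFR): inland to port, origin terminal, freight — exclude.
CIF value = CFR price + insurance = 68493.40 + 594.21 = 69087.61
Import duty = 303 × 4.25 = 1287.75
Buyer bears: insurance 594.21 + brokerage 447.08 + delivery 1303.40 + duty 1287.75 = 3632.44
Landed cost = invoice 68493.40 + 3632.44 = 72125.84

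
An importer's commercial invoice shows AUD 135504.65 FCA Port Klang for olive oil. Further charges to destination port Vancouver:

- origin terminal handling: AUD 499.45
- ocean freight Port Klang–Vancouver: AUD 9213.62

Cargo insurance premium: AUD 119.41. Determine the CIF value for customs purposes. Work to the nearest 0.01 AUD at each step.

CIF = FCA price + pre-shipment costs + freight + insurance
CIF = 135504.65 + 499.45 + 9213.62 + 119.41 = 145337.13

CIF value: AUD 145337.13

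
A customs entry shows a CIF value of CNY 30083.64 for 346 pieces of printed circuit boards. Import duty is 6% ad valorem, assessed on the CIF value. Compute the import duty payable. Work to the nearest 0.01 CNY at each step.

Import duty: CNY 1805.02

Import duty = 30083.64 × 6% = 1805.02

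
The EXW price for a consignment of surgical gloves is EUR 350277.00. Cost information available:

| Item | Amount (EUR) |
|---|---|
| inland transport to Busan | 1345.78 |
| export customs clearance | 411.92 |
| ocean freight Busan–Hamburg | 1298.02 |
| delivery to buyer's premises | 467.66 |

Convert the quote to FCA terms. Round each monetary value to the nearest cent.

Not relevant to the conversion: delivery, freight — on the buyer under both terms; not part of either seller's price.
From EXW to FCA, the seller additionally bears: inland to port, export clearance.
FCA price = 350277.00 + 1345.78 + 411.92 = 352034.70

FCA price: EUR 352034.70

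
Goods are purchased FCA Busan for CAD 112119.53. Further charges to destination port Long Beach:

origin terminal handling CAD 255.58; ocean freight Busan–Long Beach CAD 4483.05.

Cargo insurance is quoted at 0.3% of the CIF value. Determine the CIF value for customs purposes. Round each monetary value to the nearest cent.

CIF value: CAD 117209.79

Let C be the CIF value. C = FCA price + pre-shipment costs + freight + 0.3% × C
C − 0.3% × C = 112119.53 + 255.58 + 4483.05
0.997 × C = 116858.16
C = 116858.16 / 0.997 = 117209.79
Insurance premium = 0.3% × 117209.79 = 351.63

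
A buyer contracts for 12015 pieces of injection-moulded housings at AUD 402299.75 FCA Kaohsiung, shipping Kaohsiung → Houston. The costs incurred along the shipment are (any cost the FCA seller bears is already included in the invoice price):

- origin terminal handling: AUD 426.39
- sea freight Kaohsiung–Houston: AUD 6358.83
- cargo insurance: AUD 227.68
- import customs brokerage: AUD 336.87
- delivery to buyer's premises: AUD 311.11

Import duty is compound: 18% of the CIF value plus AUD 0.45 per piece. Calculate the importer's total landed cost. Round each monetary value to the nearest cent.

FCA: the seller delivers export-cleared goods to the carrier; the buyer bears costs from that point.
CIF value = FCA price + origin terminal + freight + insurance = 402299.75 + 426.39 + 6358.83 + 227.68 = 409312.65
Ad valorem component: 409312.65 × 18% = 73676.28
Specific component: 12015 × 0.45 = 5406.75
Import duty = 73676.28 + 5406.75 = 79083.03
Buyer bears: origin terminal 426.39 + freight 6358.83 + insurance 227.68 + brokerage 336.87 + delivery 311.11 + duty 79083.03 = 86743.91
Landed cost = invoice 402299.75 + 86743.91 = 489043.66

Total landed cost: AUD 489043.66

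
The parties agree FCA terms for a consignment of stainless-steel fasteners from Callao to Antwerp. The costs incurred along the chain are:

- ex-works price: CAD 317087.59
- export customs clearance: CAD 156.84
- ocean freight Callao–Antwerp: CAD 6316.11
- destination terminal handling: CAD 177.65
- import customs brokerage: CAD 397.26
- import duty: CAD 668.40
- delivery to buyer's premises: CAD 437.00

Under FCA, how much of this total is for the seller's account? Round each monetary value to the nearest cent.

FCA: the seller delivers export-cleared goods to the carrier; the buyer bears costs from that point.
Seller's account: goods 317087.59 + export clearance 156.84 = 317244.43
Buyer's account: freight 6316.11 + destination terminal 177.65 + brokerage 397.26 + duty 668.40 + delivery 437.00 = 7996.42

Seller's account: CAD 317244.43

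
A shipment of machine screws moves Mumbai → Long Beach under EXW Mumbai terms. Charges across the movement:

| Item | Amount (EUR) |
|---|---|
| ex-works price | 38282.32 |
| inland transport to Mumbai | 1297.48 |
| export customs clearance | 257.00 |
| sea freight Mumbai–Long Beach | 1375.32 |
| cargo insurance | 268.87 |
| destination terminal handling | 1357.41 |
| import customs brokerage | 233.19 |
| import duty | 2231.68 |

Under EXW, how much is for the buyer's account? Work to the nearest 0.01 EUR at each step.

EXW: the seller makes goods available at their premises; the buyer bears all onward costs.
Seller's account: goods 38282.32 = 38282.32
Buyer's account: inland to port 1297.48 + export clearance 257.00 + freight 1375.32 + insurance 268.87 + destination terminal 1357.41 + brokerage 233.19 + duty 2231.68 = 7020.95

Buyer's account: EUR 7020.95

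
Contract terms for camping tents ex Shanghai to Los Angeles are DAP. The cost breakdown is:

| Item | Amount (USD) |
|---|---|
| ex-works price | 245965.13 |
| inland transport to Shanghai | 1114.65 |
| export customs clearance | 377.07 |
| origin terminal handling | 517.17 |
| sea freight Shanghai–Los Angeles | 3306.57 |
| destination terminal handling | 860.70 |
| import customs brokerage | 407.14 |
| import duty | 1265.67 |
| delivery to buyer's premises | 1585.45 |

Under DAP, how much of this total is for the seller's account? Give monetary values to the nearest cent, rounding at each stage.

DAP: the seller bears all costs to the named destination except import duty and clearance.
Seller's account: goods 245965.13 + inland to port 1114.65 + export clearance 377.07 + origin terminal 517.17 + freight 3306.57 + destination terminal 860.70 + delivery 1585.45 = 253726.74
Buyer's account: brokerage 407.14 + duty 1265.67 = 1672.81

Seller's account: USD 253726.74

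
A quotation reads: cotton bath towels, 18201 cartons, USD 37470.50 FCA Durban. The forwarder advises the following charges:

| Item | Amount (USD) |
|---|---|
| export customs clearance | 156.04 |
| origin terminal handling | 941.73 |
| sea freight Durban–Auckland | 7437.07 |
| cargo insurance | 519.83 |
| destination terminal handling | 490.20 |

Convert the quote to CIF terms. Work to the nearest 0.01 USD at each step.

Not relevant to the conversion: export clearance — on the seller under both FCA and CIF; already in the FCA price and stays in the CIF price. destination terminal — on the buyer under both terms; not part of either seller's price.
From FCA to CIF, the seller additionally bears: origin terminal, freight, insurance.
CIF price = 37470.50 + 941.73 + 7437.07 + 519.83 = 46369.13

CIF price: USD 46369.13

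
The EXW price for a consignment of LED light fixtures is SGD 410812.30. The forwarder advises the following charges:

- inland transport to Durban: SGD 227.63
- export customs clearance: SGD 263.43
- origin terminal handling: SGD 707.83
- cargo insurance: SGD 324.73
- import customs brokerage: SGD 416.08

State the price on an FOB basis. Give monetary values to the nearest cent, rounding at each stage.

FOB price: SGD 412011.19

Not relevant to the conversion: insurance, brokerage — on the buyer under both terms; not part of either seller's price.
From EXW to FOB, the seller additionally bears: inland to port, export clearance, origin terminal.
FOB price = 410812.30 + 227.63 + 263.43 + 707.83 = 412011.19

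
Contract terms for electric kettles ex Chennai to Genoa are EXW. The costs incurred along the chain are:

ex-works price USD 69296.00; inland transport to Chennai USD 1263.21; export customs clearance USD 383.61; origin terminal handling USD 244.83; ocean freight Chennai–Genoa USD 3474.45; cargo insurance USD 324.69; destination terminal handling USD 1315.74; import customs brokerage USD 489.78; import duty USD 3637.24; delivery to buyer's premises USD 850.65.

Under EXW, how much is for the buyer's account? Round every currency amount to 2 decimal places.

EXW: the seller makes goods available at their premises; the buyer bears all onward costs.
Seller's account: goods 69296.00 = 69296.00
Buyer's account: inland to port 1263.21 + export clearance 383.61 + origin terminal 244.83 + freight 3474.45 + insurance 324.69 + destination terminal 1315.74 + brokerage 489.78 + duty 3637.24 + delivery 850.65 = 11984.20

Buyer's account: USD 11984.20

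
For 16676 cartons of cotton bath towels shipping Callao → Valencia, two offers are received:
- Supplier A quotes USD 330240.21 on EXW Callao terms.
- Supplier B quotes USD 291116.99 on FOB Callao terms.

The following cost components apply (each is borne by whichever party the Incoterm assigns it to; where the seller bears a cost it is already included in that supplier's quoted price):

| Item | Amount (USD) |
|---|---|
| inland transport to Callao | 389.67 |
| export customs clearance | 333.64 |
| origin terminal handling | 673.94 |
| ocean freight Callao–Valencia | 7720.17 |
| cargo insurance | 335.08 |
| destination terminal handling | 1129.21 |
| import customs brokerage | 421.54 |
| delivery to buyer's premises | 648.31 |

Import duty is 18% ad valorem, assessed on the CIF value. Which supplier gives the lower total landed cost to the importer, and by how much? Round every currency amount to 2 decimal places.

Supplier A (EXW):
CIF value = EXW price + inland to port + export clearance + origin terminal + freight + insurance = 330240.21 + 389.67 + 333.64 + 673.94 + 7720.17 + 335.08 = 339692.71
Import duty = 339692.71 × 18% = 61144.69
Buyer bears (A): 389.67 + 333.64 + 673.94 + 7720.17 + 335.08 + 1129.21 + 421.54 + 648.31 = 11651.56
Landed cost (A) = invoice 330240.21 + 11651.56 + duty 61144.69 = 403036.46
Supplier B (FOB):
CIF value = FOB price + freight + insurance = 291116.99 + 7720.17 + 335.08 = 299172.24
Import duty = 299172.24 × 18% = 53851.00
Buyer bears (B): 7720.17 + 335.08 + 1129.21 + 421.54 + 648.31 = 10254.31
Landed cost (B) = invoice 291116.99 + 10254.31 + duty 53851.00 = 355222.30
Difference = |403036.46 − 355222.30| = 47814.16

Supplier B is cheaper by USD 47814.16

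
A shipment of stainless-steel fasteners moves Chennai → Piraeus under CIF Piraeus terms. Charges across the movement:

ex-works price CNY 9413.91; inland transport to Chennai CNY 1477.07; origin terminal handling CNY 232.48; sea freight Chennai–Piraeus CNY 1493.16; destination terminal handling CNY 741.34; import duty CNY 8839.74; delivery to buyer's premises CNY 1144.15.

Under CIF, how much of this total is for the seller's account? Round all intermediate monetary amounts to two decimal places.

CIF: the seller pays costs through ocean freight and marine insurance to the destination port.
Seller's account: goods 9413.91 + inland to port 1477.07 + origin terminal 232.48 + freight 1493.16 = 12616.62
Buyer's account: destination terminal 741.34 + duty 8839.74 + delivery 1144.15 = 10725.23

Seller's account: CNY 12616.62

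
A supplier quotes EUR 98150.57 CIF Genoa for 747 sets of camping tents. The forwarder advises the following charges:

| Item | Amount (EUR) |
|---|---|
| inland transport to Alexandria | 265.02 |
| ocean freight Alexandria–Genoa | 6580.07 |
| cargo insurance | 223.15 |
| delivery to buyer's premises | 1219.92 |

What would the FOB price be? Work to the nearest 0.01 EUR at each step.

FOB price: EUR 91347.35

Not relevant to the conversion: inland to port — on the seller under both CIF and FOB; already in the CIF price and stays in the FOB price. delivery — on the buyer under both terms; not part of either seller's price.
From CIF to FOB, the seller no longer bears: freight, insurance.
FOB price = 98150.57 − 6580.07 − 223.15 = 91347.35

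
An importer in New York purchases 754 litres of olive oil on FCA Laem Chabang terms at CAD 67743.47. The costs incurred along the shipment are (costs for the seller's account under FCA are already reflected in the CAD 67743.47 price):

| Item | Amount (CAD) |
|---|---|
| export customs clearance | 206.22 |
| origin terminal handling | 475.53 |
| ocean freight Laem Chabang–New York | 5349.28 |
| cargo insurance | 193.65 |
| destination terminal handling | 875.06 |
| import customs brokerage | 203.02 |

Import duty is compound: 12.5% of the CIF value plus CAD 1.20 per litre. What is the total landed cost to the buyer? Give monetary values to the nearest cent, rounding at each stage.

Total landed cost: CAD 84965.05

FCA: the seller delivers export-cleared goods to the carrier; the buyer bears costs from that point.
Already in the invoice (seller's account under FCA): export clearance — exclude.
CIF value = FCA price + origin terminal + freight + insurance = 67743.47 + 475.53 + 5349.28 + 193.65 = 73761.93
Ad valorem component: 73761.93 × 12.5% = 9220.24
Specific component: 754 × 1.20 = 904.80
Import duty = 9220.24 + 904.80 = 10125.04
Buyer bears: origin terminal 475.53 + freight 5349.28 + insurance 193.65 + destination terminal 875.06 + brokerage 203.02 + duty 10125.04 = 17221.58
Landed cost = invoice 67743.47 + 17221.58 = 84965.05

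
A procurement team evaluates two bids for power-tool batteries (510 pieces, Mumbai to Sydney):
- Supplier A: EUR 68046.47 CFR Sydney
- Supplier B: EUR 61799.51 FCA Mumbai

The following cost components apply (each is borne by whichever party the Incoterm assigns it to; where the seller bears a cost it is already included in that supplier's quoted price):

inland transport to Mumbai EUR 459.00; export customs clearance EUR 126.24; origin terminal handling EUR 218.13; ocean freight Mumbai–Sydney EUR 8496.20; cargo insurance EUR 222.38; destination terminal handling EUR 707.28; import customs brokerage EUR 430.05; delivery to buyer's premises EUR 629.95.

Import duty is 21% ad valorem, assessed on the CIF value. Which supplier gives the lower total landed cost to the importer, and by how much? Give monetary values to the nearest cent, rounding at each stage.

Supplier A (CFR):
CIF value = CFR price + insurance = 68046.47 + 222.38 = 68268.85
Import duty = 68268.85 × 21% = 14336.46
Buyer bears (A): 222.38 + 707.28 + 430.05 + 629.95 = 1989.66
Landed cost (A) = invoice 68046.47 + 1989.66 + duty 14336.46 = 84372.59
Supplier B (FCA):
CIF value = FCA price + origin terminal + freight + insurance = 61799.51 + 218.13 + 8496.20 + 222.38 = 70736.22
Import duty = 70736.22 × 21% = 14854.61
Buyer bears (B): 218.13 + 8496.20 + 222.38 + 707.28 + 430.05 + 629.95 = 10703.99
Landed cost (B) = invoice 61799.51 + 10703.99 + duty 14854.61 = 87358.11
Difference = |84372.59 − 87358.11| = 2985.52

Supplier A is cheaper by EUR 2985.52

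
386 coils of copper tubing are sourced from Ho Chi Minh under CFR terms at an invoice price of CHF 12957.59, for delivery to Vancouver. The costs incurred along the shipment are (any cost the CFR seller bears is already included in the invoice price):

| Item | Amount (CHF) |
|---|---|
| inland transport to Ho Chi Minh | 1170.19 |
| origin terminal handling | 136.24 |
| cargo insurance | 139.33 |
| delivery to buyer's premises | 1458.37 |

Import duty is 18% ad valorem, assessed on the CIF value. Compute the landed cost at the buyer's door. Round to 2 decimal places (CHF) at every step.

Total landed cost: CHF 16912.74

CFR: the seller pays costs through ocean freight to the destination port, but not insurance.
Already in the invoice (seller's account under CFR): inland to port, origin terminal — exclude.
CIF value = CFR price + insurance = 12957.59 + 139.33 = 13096.92
Import duty = 13096.92 × 18% = 2357.45
Buyer bears: insurance 139.33 + delivery 1458.37 + duty 2357.45 = 3955.15
Landed cost = invoice 12957.59 + 3955.15 = 16912.74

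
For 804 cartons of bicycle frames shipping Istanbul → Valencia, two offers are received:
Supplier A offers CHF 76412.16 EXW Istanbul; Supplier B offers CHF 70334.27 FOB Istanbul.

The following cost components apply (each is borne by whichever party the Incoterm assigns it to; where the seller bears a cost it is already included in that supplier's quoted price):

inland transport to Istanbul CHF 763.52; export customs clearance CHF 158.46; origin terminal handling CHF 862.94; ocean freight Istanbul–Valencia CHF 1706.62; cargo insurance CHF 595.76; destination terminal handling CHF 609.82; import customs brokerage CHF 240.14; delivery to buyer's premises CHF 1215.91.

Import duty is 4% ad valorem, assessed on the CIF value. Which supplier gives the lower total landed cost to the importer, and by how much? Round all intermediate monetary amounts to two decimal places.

Supplier A (EXW):
CIF value = EXW price + inland to port + export clearance + origin terminal + freight + insurance = 76412.16 + 763.52 + 158.46 + 862.94 + 1706.62 + 595.76 = 80499.46
Import duty = 80499.46 × 4% = 3219.98
Buyer bears (A): 763.52 + 158.46 + 862.94 + 1706.62 + 595.76 + 609.82 + 240.14 + 1215.91 = 6153.17
Landed cost (A) = invoice 76412.16 + 6153.17 + duty 3219.98 = 85785.31
Supplier B (FOB):
CIF value = FOB price + freight + insurance = 70334.27 + 1706.62 + 595.76 = 72636.65
Import duty = 72636.65 × 4% = 2905.47
Buyer bears (B): 1706.62 + 595.76 + 609.82 + 240.14 + 1215.91 = 4368.25
Landed cost (B) = invoice 70334.27 + 4368.25 + duty 2905.47 = 77607.99
Difference = |85785.31 − 77607.99| = 8177.32

Supplier B is cheaper by CHF 8177.32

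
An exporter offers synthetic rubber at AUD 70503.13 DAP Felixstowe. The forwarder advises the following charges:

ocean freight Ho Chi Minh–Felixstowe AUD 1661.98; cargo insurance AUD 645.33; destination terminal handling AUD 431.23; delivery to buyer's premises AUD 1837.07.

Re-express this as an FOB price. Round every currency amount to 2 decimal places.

FOB price: AUD 65927.52

From DAP to FOB, the seller no longer bears: freight, insurance, destination terminal, delivery.
FOB price = 70503.13 − 1661.98 − 645.33 − 431.23 − 1837.07 = 65927.52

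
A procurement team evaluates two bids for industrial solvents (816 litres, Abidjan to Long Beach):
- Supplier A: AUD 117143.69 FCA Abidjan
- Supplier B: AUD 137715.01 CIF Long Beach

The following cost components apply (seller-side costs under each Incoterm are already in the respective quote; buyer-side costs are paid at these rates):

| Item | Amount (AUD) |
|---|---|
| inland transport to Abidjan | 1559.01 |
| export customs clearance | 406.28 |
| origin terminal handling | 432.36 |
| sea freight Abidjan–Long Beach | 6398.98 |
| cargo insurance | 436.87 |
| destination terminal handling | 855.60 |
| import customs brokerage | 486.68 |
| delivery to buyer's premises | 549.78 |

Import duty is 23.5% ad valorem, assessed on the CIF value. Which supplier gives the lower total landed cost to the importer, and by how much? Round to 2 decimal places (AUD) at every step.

Supplier A is cheaper by AUD 16429.34

Supplier A (FCA):
CIF value = FCA price + origin terminal + freight + insurance = 117143.69 + 432.36 + 6398.98 + 436.87 = 124411.90
Import duty = 124411.90 × 23.5% = 29236.80
Buyer bears (A): 432.36 + 6398.98 + 436.87 + 855.60 + 486.68 + 549.78 = 9160.27
Landed cost (A) = invoice 117143.69 + 9160.27 + duty 29236.80 = 155540.76
Supplier B (CIF):
The CIF price already equals the CIF value: 137715.01
Import duty = 137715.01 × 23.5% = 32363.03
Buyer bears (B): 855.60 + 486.68 + 549.78 = 1892.06
Landed cost (B) = invoice 137715.01 + 1892.06 + duty 32363.03 = 171970.10
Difference = |155540.76 − 171970.10| = 16429.34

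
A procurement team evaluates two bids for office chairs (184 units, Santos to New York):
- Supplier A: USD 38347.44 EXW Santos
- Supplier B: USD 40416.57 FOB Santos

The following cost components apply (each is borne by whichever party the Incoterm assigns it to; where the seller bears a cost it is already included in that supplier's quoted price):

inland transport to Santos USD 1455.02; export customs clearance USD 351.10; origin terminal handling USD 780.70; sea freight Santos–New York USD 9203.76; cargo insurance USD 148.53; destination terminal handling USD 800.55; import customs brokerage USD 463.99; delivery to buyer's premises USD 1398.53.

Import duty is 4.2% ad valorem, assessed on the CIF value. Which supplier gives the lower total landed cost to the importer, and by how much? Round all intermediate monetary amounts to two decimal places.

Supplier A (EXW):
CIF value = EXW price + inland to port + export clearance + origin terminal + freight + insurance = 38347.44 + 1455.02 + 351.10 + 780.70 + 9203.76 + 148.53 = 50286.55
Import duty = 50286.55 × 4.2% = 2112.04
Buyer bears (A): 1455.02 + 351.10 + 780.70 + 9203.76 + 148.53 + 800.55 + 463.99 + 1398.53 = 14602.18
Landed cost (A) = invoice 38347.44 + 14602.18 + duty 2112.04 = 55061.66
Supplier B (FOB):
CIF value = FOB price + freight + insurance = 40416.57 + 9203.76 + 148.53 = 49768.86
Import duty = 49768.86 × 4.2% = 2090.29
Buyer bears (B): 9203.76 + 148.53 + 800.55 + 463.99 + 1398.53 = 12015.36
Landed cost (B) = invoice 40416.57 + 12015.36 + duty 2090.29 = 54522.22
Difference = |55061.66 − 54522.22| = 539.44

Supplier B is cheaper by USD 539.44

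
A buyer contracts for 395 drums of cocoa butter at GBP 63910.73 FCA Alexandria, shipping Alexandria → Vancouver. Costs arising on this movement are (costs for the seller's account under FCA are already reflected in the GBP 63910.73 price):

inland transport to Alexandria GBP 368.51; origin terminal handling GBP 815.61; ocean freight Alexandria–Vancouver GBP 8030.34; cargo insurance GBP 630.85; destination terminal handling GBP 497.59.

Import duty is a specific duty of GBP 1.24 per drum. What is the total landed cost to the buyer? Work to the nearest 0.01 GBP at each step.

Total landed cost: GBP 74374.92

FCA: the seller delivers export-cleared goods to the carrier; the buyer bears costs from that point.
Already in the invoice (seller's account under FCA): inland to port — exclude.
CIF value = FCA price + origin terminal + freight + insurance = 63910.73 + 815.61 + 8030.34 + 630.85 = 73387.53
Import duty = 395 × 1.24 = 489.80
Buyer bears: origin terminal 815.61 + freight 8030.34 + insurance 630.85 + destination terminal 497.59 + duty 489.80 = 10464.19
Landed cost = invoice 63910.73 + 10464.19 = 74374.92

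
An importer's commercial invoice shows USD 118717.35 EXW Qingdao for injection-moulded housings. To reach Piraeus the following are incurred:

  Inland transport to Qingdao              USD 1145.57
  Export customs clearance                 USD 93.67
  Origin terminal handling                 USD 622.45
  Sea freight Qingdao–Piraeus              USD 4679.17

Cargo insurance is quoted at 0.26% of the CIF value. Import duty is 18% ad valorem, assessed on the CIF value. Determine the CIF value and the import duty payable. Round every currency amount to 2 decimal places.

Let C be the CIF value. C = EXW price + pre-shipment costs + freight + 0.26% × C
C − 0.26% × C = 118717.35 + 1145.57 + 93.67 + 622.45 + 4679.17
0.9974 × C = 125258.21
C = 125258.21 / 0.9974 = 125584.73
Insurance premium = 0.26% × 125584.73 = 326.52
Import duty = 125584.73 × 18% = 22605.25

CIF value: USD 125584.73; import duty: USD 22605.25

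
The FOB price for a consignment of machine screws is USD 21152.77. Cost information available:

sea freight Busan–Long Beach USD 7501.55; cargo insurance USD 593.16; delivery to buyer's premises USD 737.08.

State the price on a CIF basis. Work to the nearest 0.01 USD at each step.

Not relevant to the conversion: delivery — on the buyer under both terms; not part of either seller's price.
From FOB to CIF, the seller additionally bears: freight, insurance.
CIF price = 21152.77 + 7501.55 + 593.16 = 29247.48

CIF price: USD 29247.48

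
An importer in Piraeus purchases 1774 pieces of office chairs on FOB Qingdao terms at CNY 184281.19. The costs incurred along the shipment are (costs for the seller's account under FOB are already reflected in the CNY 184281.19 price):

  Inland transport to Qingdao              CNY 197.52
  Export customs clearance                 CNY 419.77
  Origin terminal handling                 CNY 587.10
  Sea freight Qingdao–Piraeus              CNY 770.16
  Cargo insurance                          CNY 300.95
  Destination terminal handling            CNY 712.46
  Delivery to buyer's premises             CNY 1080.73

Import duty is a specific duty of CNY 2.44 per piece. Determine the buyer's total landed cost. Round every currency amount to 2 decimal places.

Total landed cost: CNY 191474.05

FOB: the seller bears costs until goods are on board at the origin port; the buyer bears freight, insurance and all costs thereafter.
Already in the invoice (seller's account under FOB): inland to port, export clearance, origin terminal — exclude.
CIF value = FOB price + freight + insurance = 184281.19 + 770.16 + 300.95 = 185352.30
Import duty = 1774 × 2.44 = 4328.56
Buyer bears: freight 770.16 + insurance 300.95 + destination terminal 712.46 + delivery 1080.73 + duty 4328.56 = 7192.86
Landed cost = invoice 184281.19 + 7192.86 = 191474.05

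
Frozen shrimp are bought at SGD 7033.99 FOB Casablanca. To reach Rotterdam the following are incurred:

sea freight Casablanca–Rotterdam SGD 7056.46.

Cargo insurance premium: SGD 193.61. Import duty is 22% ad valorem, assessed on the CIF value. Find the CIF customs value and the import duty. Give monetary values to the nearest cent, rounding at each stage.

CIF value: SGD 14284.06; import duty: SGD 3142.49

CIF = FOB price + freight + insurance
CIF = 7033.99 + 7056.46 + 193.61 = 14284.06
Import duty = 14284.06 × 22% = 3142.49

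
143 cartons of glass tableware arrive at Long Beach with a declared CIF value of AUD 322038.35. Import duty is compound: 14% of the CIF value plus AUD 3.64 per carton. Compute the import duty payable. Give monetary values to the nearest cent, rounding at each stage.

Ad valorem component: 322038.35 × 14% = 45085.37
Specific component: 143 × 3.64 = 520.52
Import duty = 45085.37 + 520.52 = 45605.89

Import duty: AUD 45605.89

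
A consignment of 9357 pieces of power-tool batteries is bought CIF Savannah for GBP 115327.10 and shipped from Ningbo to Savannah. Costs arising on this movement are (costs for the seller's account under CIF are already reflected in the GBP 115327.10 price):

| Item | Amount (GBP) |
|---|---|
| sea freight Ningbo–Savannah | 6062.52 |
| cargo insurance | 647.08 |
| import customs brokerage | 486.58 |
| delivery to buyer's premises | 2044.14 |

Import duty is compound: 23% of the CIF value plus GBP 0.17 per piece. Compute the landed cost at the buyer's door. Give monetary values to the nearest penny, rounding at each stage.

CIF: the seller pays costs through ocean freight and marine insurance to the destination port.
Already in the invoice (seller's account under CIF): freight, insurance — exclude.
The CIF price already equals the CIF value: 115327.10
Ad valorem component: 115327.10 × 23% = 26525.23
Specific component: 9357 × 0.17 = 1590.69
Import duty = 26525.23 + 1590.69 = 28115.92
Buyer bears: brokerage 486.58 + delivery 2044.14 + duty 28115.92 = 30646.64
Landed cost = invoice 115327.10 + 30646.64 = 145973.74

Total landed cost: GBP 145973.74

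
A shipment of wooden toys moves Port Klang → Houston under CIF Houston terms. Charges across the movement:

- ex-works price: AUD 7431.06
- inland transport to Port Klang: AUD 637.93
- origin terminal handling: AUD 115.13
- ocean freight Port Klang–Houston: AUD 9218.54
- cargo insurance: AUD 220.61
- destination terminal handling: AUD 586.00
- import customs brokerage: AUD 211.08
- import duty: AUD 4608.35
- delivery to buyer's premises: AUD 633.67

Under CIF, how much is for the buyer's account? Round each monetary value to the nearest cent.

CIF: the seller pays costs through ocean freight and marine insurance to the destination port.
Seller's account: goods 7431.06 + inland to port 637.93 + origin terminal 115.13 + freight 9218.54 + insurance 220.61 = 17623.27
Buyer's account: destination terminal 586.00 + brokerage 211.08 + duty 4608.35 + delivery 633.67 = 6039.10

Buyer's account: AUD 6039.10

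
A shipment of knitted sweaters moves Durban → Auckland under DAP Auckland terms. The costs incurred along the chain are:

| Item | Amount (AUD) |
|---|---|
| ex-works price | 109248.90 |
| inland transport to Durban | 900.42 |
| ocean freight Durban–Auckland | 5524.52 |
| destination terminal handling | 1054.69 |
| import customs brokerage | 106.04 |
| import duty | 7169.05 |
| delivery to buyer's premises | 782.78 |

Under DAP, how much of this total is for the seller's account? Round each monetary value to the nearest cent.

DAP: the seller bears all costs to the named destination except import duty and clearance.
Seller's account: goods 109248.90 + inland to port 900.42 + freight 5524.52 + destination terminal 1054.69 + delivery 782.78 = 117511.31
Buyer's account: brokerage 106.04 + duty 7169.05 = 7275.09

Seller's account: AUD 117511.31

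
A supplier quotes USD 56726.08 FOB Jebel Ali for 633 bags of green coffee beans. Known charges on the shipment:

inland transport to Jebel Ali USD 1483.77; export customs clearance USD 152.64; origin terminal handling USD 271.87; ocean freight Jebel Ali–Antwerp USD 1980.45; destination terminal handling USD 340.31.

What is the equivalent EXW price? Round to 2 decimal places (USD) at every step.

EXW price: USD 54817.80

Not relevant to the conversion: freight, destination terminal — on the buyer under both terms; not part of either seller's price.
From FOB to EXW, the seller no longer bears: inland to port, export clearance, origin terminal.
EXW price = 56726.08 − 1483.77 − 152.64 − 271.87 = 54817.80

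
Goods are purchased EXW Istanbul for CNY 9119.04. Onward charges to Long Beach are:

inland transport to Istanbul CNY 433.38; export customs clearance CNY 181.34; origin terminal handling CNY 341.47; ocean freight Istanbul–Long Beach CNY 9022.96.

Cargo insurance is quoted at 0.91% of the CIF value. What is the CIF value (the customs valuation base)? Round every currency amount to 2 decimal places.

CIF value: CNY 19273.58

Let C be the CIF value. C = EXW price + pre-shipment costs + freight + 0.91% × C
C − 0.91% × C = 9119.04 + 433.38 + 181.34 + 341.47 + 9022.96
0.9909 × C = 19098.19
C = 19098.19 / 0.9909 = 19273.58
Insurance premium = 0.91% × 19273.58 = 175.39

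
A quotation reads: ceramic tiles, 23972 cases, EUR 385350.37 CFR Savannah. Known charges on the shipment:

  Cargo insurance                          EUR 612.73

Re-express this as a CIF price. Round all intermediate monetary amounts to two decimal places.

CIF price: EUR 385963.10

From CFR to CIF, the seller additionally bears: insurance.
CIF price = 385350.37 + 612.73 = 385963.10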